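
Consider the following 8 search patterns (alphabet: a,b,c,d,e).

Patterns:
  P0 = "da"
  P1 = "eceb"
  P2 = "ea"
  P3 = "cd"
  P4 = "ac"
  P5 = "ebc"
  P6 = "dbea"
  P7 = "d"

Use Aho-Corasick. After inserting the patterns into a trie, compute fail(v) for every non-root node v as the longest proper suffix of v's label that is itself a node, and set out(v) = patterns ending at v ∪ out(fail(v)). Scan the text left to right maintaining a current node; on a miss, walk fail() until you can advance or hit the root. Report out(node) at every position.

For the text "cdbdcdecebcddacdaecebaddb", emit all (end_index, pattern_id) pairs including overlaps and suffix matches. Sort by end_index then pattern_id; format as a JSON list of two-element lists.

Build:
Trie (insert patterns):
  0='ε' goto a→10 c→8 d→1 e→3
  1='d' goto a→2 b→14  ←P7
  2='da' goto ·  ←P0
  3='e' goto a→7 b→12 c→4
  4='ec' goto e→5
  5='ece' goto b→6
  6='eceb' goto ·  ←P1
  7='ea' goto ·  ←P2
  8='c' goto d→9
  9='cd' goto ·  ←P3
  10='a' goto c→11
  11='ac' goto ·  ←P4
  12='eb' goto c→13
  13='ebc' goto ·  ←P5
  14='db' goto e→15
  15='dbe' goto a→16
  16='dbea' goto ·  ←P6

Failure links (BFS by depth):
  fail(1) 'd': from fail(0)=0 chase 'd': 0 ⇒ 0;  out={7}∪out(0)={7}
  fail(3) 'e': from fail(0)=0 chase 'e': 0 ⇒ 0;  out=∅∪out(0)=∅
  fail(8) 'c': from fail(0)=0 chase 'c': 0 ⇒ 0;  out=∅∪out(0)=∅
  fail(10) 'a': from fail(0)=0 chase 'a': 0 ⇒ 0;  out=∅∪out(0)=∅
  fail(2) 'da': from fail(1)=0 chase 'a': 0 ⇒ 10;  out={0}∪out(10)={0}
  fail(4) 'ec': from fail(3)=0 chase 'c': 0 ⇒ 8;  out=∅∪out(8)=∅
  fail(7) 'ea': from fail(3)=0 chase 'a': 0 ⇒ 10;  out={2}∪out(10)={2}
  fail(9) 'cd': from fail(8)=0 chase 'd': 0 ⇒ 1;  out={3}∪out(1)={3,7}
  fail(11) 'ac': from fail(10)=0 chase 'c': 0 ⇒ 8;  out={4}∪out(8)={4}
  fail(12) 'eb': from fail(3)=0 chase 'b': 0 ⇒ 0;  out=∅∪out(0)=∅
  fail(14) 'db': from fail(1)=0 chase 'b': 0 ⇒ 0;  out=∅∪out(0)=∅
  fail(5) 'ece': from fail(4)=8 chase 'e': 8→0 ⇒ 3;  out=∅∪out(3)=∅
  fail(13) 'ebc': from fail(12)=0 chase 'c': 0 ⇒ 8;  out={5}∪out(8)={5}
  fail(15) 'dbe': from fail(14)=0 chase 'e': 0 ⇒ 3;  out=∅∪out(3)=∅
  fail(6) 'eceb': from fail(5)=3 chase 'b': 3 ⇒ 12;  out={1}∪out(12)={1}
  fail(16) 'dbea': from fail(15)=3 chase 'a': 3 ⇒ 7;  out={6}∪out(7)={2,6}

Run:
pos 0 'c': at 8
pos 1 'd': at 9  ** P3@[0:1],P7@[1:1]
pos 2 'b': at 14 (fail-walked)
pos 3 'd': at 1 (fail-walked)  ** P7@[3:3]
pos 4 'c': at 8 (fail-walked)
pos 5 'd': at 9  ** P3@[4:5],P7@[5:5]
pos 6 'e': at 3 (fail-walked)
pos 7 'c': at 4
pos 8 'e': at 5
pos 9 'b': at 6  ** P1@[6:9]
pos 10 'c': at 13 (fail-walked)  ** P5@[8:10]
pos 11 'd': at 9 (fail-walked)  ** P3@[10:11],P7@[11:11]
pos 12 'd': at 1 (fail-walked)  ** P7@[12:12]
pos 13 'a': at 2  ** P0@[12:13]
pos 14 'c': at 11 (fail-walked)  ** P4@[13:14]
pos 15 'd': at 9 (fail-walked)  ** P3@[14:15],P7@[15:15]
pos 16 'a': at 2 (fail-walked)  ** P0@[15:16]
pos 17 'e': at 3 (fail-walked)
pos 18 'c': at 4
pos 19 'e': at 5
pos 20 'b': at 6  ** P1@[17:20]
pos 21 'a': at 10 (fail-walked)
pos 22 'd': at 1 (fail-walked)  ** P7@[22:22]
pos 23 'd': at 1 (fail-walked)  ** P7@[23:23]
pos 24 'b': at 14

All matches (sorted): [[1,3],[1,7],[3,7],[5,3],[5,7],[9,1],[10,5],[11,3],[11,7],[12,7],[13,0],[14,4],[15,3],[15,7],[16,0],[20,1],[22,7],[23,7]]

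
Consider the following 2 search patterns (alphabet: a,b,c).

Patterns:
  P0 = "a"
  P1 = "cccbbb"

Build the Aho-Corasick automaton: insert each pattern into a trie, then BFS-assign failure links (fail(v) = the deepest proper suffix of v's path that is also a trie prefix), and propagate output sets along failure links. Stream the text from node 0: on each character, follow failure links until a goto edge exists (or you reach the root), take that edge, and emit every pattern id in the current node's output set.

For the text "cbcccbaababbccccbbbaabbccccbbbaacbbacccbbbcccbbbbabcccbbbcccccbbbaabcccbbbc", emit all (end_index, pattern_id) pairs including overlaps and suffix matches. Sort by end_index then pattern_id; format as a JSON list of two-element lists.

Construct AC machine:
Trie nodes:
  n0 'ε': a→1 c→2
  n1 'a': ·  [P0 ends]
  n2 'c': c→3
  n3 'cc': c→4
  n4 'ccc': b→5
  n5 'cccb': b→6
  n6 'cccbb': b→7
  n7 'cccbbb': ·  [P1 ends]

BFS fail/out derivation:
  fail(1) 'a': from fail(0)=0 chase 'a': 0 ⇒ 0;  out={0}∪out(0)={0}
  fail(2) 'c': from fail(0)=0 chase 'c': 0 ⇒ 0;  out=∅∪out(0)=∅
  fail(3) 'cc': from fail(2)=0 chase 'c': 0 ⇒ 2;  out=∅∪out(2)=∅
  fail(4) 'ccc': from fail(3)=2 chase 'c': 2 ⇒ 3;  out=∅∪out(3)=∅
  fail(5) 'cccb': from fail(4)=3 chase 'b': 3→2→0 ⇒ 0;  out=∅∪out(0)=∅
  fail(6) 'cccbb': from fail(5)=0 chase 'b': 0 ⇒ 0;  out=∅∪out(0)=∅
  fail(7) 'cccbbb': from fail(6)=0 chase 'b': 0 ⇒ 0;  out={1}∪out(0)={1}

Run:
[0] read 'c'  n0⇒n2
[1] read 'b'  n2⇒n0 (via fail)
[2] read 'c'  n0⇒n2
[3] read 'c'  n2⇒n3
[4] read 'c'  n3⇒n4
[5] read 'b'  n4⇒n5
[6] read 'a'  n5⇒n1 (via fail)  → match P0@[6:6]
[7] read 'a'  n1⇒n1 (via fail)  → match P0@[7:7]
[8] read 'b'  n1⇒n0 (via fail)
[9] read 'a'  n0⇒n1  → match P0@[9:9]
[10] read 'b'  n1⇒n0 (via fail)
[11] read 'b'  n0⇒n0
[12] read 'c'  n0⇒n2
[13] read 'c'  n2⇒n3
[14] read 'c'  n3⇒n4
[15] read 'c'  n4⇒n4 (via fail)
[16] read 'b'  n4⇒n5
[17] read 'b'  n5⇒n6
[18] read 'b'  n6⇒n7  → match P1@[13:18]
[19] read 'a'  n7⇒n1 (via fail)  → match P0@[19:19]
[20] read 'a'  n1⇒n1 (via fail)  → match P0@[20:20]
[21] read 'b'  n1⇒n0 (via fail)
[22] read 'b'  n0⇒n0
[23] read 'c'  n0⇒n2
[24] read 'c'  n2⇒n3
[25] read 'c'  n3⇒n4
[26] read 'c'  n4⇒n4 (via fail)
[27] read 'b'  n4⇒n5
[28] read 'b'  n5⇒n6
[29] read 'b'  n6⇒n7  → match P1@[24:29]
[30] read 'a'  n7⇒n1 (via fail)  → match P0@[30:30]
[31] read 'a'  n1⇒n1 (via fail)  → match P0@[31:31]
[32] read 'c'  n1⇒n2 (via fail)
[33] read 'b'  n2⇒n0 (via fail)
[34] read 'b'  n0⇒n0
[35] read 'a'  n0⇒n1  → match P0@[35:35]
[36] read 'c'  n1⇒n2 (via fail)
[37] read 'c'  n2⇒n3
[38] read 'c'  n3⇒n4
[39] read 'b'  n4⇒n5
[40] read 'b'  n5⇒n6
[41] read 'b'  n6⇒n7  → match P1@[36:41]
[42] read 'c'  n7⇒n2 (via fail)
[43] read 'c'  n2⇒n3
[44] read 'c'  n3⇒n4
[45] read 'b'  n4⇒n5
[46] read 'b'  n5⇒n6
[47] read 'b'  n6⇒n7  → match P1@[42:47]
[48] read 'b'  n7⇒n0 (via fail)
[49] read 'a'  n0⇒n1  → match P0@[49:49]
[50] read 'b'  n1⇒n0 (via fail)
[51] read 'c'  n0⇒n2
[52] read 'c'  n2⇒n3
[53] read 'c'  n3⇒n4
[54] read 'b'  n4⇒n5
[55] read 'b'  n5⇒n6
[56] read 'b'  n6⇒n7  → match P1@[51:56]
[57] read 'c'  n7⇒n2 (via fail)
[58] read 'c'  n2⇒n3
[59] read 'c'  n3⇒n4
[60] read 'c'  n4⇒n4 (via fail)
[61] read 'c'  n4⇒n4 (via fail)
[62] read 'b'  n4⇒n5
[63] read 'b'  n5⇒n6
[64] read 'b'  n6⇒n7  → match P1@[59:64]
[65] read 'a'  n7⇒n1 (via fail)  → match P0@[65:65]
[66] read 'a'  n1⇒n1 (via fail)  → match P0@[66:66]
[67] read 'b'  n1⇒n0 (via fail)
[68] read 'c'  n0⇒n2
[69] read 'c'  n2⇒n3
[70] read 'c'  n3⇒n4
[71] read 'b'  n4⇒n5
[72] read 'b'  n5⇒n6
[73] read 'b'  n6⇒n7  → match P1@[68:73]
[74] read 'c'  n7⇒n2 (via fail)

Result: [[6,0],[7,0],[9,0],[18,1],[19,0],[20,0],[29,1],[30,0],[31,0],[35,0],[41,1],[47,1],[49,0],[56,1],[64,1],[65,0],[66,0],[73,1]]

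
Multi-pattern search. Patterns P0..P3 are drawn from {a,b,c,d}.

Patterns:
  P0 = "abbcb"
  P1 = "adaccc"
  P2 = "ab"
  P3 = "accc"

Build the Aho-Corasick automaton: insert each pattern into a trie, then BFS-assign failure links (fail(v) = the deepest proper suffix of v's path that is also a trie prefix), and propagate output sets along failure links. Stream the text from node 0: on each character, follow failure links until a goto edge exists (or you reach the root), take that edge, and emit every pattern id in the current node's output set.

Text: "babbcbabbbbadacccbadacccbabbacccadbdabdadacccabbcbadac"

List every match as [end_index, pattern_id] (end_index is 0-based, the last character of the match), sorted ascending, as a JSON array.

Construct AC machine:
Trie (insert patterns):
  0='ε' goto a→1
  1='a' goto b→2 c→11 d→6
  2='ab' goto b→3  ←P2
  3='abb' goto c→4
  4='abbc' goto b→5
  5='abbcb' goto ·  ←P0
  6='ad' goto a→7
  7='ada' goto c→8
  8='adac' goto c→9
  9='adacc' goto c→10
  10='adaccc' goto ·  ←P1
  11='ac' goto c→12
  12='acc' goto c→13
  13='accc' goto ·  ←P3

BFS fail/out derivation:
  fail(1) 'a': from fail(0)=0 chase 'a': 0 ⇒ 0;  out=∅∪out(0)=∅
  fail(2) 'ab': from fail(1)=0 chase 'b': 0 ⇒ 0;  out={2}∪out(0)={2}
  fail(6) 'ad': from fail(1)=0 chase 'd': 0 ⇒ 0;  out=∅∪out(0)=∅
  fail(11) 'ac': from fail(1)=0 chase 'c': 0 ⇒ 0;  out=∅∪out(0)=∅
  fail(3) 'abb': from fail(2)=0 chase 'b': 0 ⇒ 0;  out=∅∪out(0)=∅
  fail(7) 'ada': from fail(6)=0 chase 'a': 0 ⇒ 1;  out=∅∪out(1)=∅
  fail(12) 'acc': from fail(11)=0 chase 'c': 0 ⇒ 0;  out=∅∪out(0)=∅
  fail(4) 'abbc': from fail(3)=0 chase 'c': 0 ⇒ 0;  out=∅∪out(0)=∅
  fail(8) 'adac': from fail(7)=1 chase 'c': 1 ⇒ 11;  out=∅∪out(11)=∅
  fail(13) 'accc': from fail(12)=0 chase 'c': 0 ⇒ 0;  out={3}∪out(0)={3}
  fail(5) 'abbcb': from fail(4)=0 chase 'b': 0 ⇒ 0;  out={0}∪out(0)={0}
  fail(9) 'adacc': from fail(8)=11 chase 'c': 11 ⇒ 12;  out=∅∪out(12)=∅
  fail(10) 'adaccc': from fail(9)=12 chase 'c': 12 ⇒ 13;  out={1}∪out(13)={1,3}

Run:
[0] read 'b'  n0⇒n0
[1] read 'a'  n0⇒n1
[2] read 'b'  n1⇒n2  emit P2@[1:2]
[3] read 'b'  n2⇒n3
[4] read 'c'  n3⇒n4
[5] read 'b'  n4⇒n5  emit P0@[1:5]
[6] read 'a'  n5⇒n1 (via fail)
[7] read 'b'  n1⇒n2  emit P2@[6:7]
[8] read 'b'  n2⇒n3
[9] read 'b'  n3⇒n0 (via fail)
[10] read 'b'  n0⇒n0
[11] read 'a'  n0⇒n1
[12] read 'd'  n1⇒n6
[13] read 'a'  n6⇒n7
[14] read 'c'  n7⇒n8
[15] read 'c'  n8⇒n9
[16] read 'c'  n9⇒n10  emit P1@[11:16],P3@[13:16]
[17] read 'b'  n10⇒n0 (via fail)
[18] read 'a'  n0⇒n1
[19] read 'd'  n1⇒n6
[20] read 'a'  n6⇒n7
[21] read 'c'  n7⇒n8
[22] read 'c'  n8⇒n9
[23] read 'c'  n9⇒n10  emit P1@[18:23],P3@[20:23]
[24] read 'b'  n10⇒n0 (via fail)
[25] read 'a'  n0⇒n1
[26] read 'b'  n1⇒n2  emit P2@[25:26]
[27] read 'b'  n2⇒n3
[28] read 'a'  n3⇒n1 (via fail)
[29] read 'c'  n1⇒n11
[30] read 'c'  n11⇒n12
[31] read 'c'  n12⇒n13  emit P3@[28:31]
[32] read 'a'  n13⇒n1 (via fail)
[33] read 'd'  n1⇒n6
[34] read 'b'  n6⇒n0 (via fail)
[35] read 'd'  n0⇒n0
[36] read 'a'  n0⇒n1
[37] read 'b'  n1⇒n2  emit P2@[36:37]
[38] read 'd'  n2⇒n0 (via fail)
[39] read 'a'  n0⇒n1
[40] read 'd'  n1⇒n6
[41] read 'a'  n6⇒n7
[42] read 'c'  n7⇒n8
[43] read 'c'  n8⇒n9
[44] read 'c'  n9⇒n10  emit P1@[39:44],P3@[41:44]
[45] read 'a'  n10⇒n1 (via fail)
[46] read 'b'  n1⇒n2  emit P2@[45:46]
[47] read 'b'  n2⇒n3
[48] read 'c'  n3⇒n4
[49] read 'b'  n4⇒n5  emit P0@[45:49]
[50] read 'a'  n5⇒n1 (via fail)
[51] read 'd'  n1⇒n6
[52] read 'a'  n6⇒n7
[53] read 'c'  n7⇒n8

All matches (sorted): [[2,2],[5,0],[7,2],[16,1],[16,3],[23,1],[23,3],[26,2],[31,3],[37,2],[44,1],[44,3],[46,2],[49,0]]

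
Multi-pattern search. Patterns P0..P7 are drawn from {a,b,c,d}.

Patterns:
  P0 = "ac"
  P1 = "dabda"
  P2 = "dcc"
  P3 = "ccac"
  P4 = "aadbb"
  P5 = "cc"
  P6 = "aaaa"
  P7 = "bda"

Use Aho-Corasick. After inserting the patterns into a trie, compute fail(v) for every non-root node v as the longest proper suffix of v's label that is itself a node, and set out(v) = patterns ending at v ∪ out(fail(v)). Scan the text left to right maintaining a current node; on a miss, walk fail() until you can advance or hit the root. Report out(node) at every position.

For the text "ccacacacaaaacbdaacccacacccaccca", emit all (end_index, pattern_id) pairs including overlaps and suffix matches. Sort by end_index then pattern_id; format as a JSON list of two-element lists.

Build automaton:
Trie (insert patterns):
  n0 'ε': a→1 b→20 c→10 d→3
  n1 'a': a→14 c→2
  n2 'ac': ·  [P0 ends]
  n3 'd': a→4 c→8
  n4 'da': b→5
  n5 'dab': d→6
  n6 'dabd': a→7
  n7 'dabda': ·  [P1 ends]
  n8 'dc': c→9
  n9 'dcc': ·  [P2 ends]
  n10 'c': c→11
  n11 'cc': a→12  [P5 ends]
  n12 'cca': c→13
  n13 'ccac': ·  [P3 ends]
  n14 'aa': a→18 d→15
  n15 'aad': b→16
  n16 'aadb': b→17
  n17 'aadbb': ·  [P4 ends]
  n18 'aaa': a→19
  n19 'aaaa': ·  [P6 ends]
  n20 'b': d→21
  n21 'bd': a→22
  n22 'bda': ·  [P7 ends]

Failure links (BFS by depth):
  n1('a'): parent n0 fail=0; on 'a' 0 → fail=0;  out ∅∪∅=∅
  n3('d'): parent n0 fail=0; on 'd' 0 → fail=0;  out ∅∪∅=∅
  n10('c'): parent n0 fail=0; on 'c' 0 → fail=0;  out ∅∪∅=∅
  n20('b'): parent n0 fail=0; on 'b' 0 → fail=0;  out ∅∪∅=∅
  n2('ac'): parent n1 fail=0; on 'c' 0 → fail=10;  out {0}∪∅={0}
  n4('da'): parent n3 fail=0; on 'a' 0 → fail=1;  out ∅∪∅=∅
  n8('dc'): parent n3 fail=0; on 'c' 0 → fail=10;  out ∅∪∅=∅
  n11('cc'): parent n10 fail=0; on 'c' 0 → fail=10;  out {5}∪∅={5}
  n14('aa'): parent n1 fail=0; on 'a' 0 → fail=1;  out ∅∪∅=∅
  n21('bd'): parent n20 fail=0; on 'd' 0 → fail=3;  out ∅∪∅=∅
  n5('dab'): parent n4 fail=1; on 'b' 1→0 → fail=20;  out ∅∪∅=∅
  n9('dcc'): parent n8 fail=10; on 'c' 10 → fail=11;  out {2}∪{5}={2,5}
  n12('cca'): parent n11 fail=10; on 'a' 10→0 → fail=1;  out ∅∪∅=∅
  n15('aad'): parent n14 fail=1; on 'd' 1→0 → fail=3;  out ∅∪∅=∅
  n18('aaa'): parent n14 fail=1; on 'a' 1 → fail=14;  out ∅∪∅=∅
  n22('bda'): parent n21 fail=3; on 'a' 3 → fail=4;  out {7}∪∅={7}
  n6('dabd'): parent n5 fail=20; on 'd' 20 → fail=21;  out ∅∪∅=∅
  n13('ccac'): parent n12 fail=1; on 'c' 1 → fail=2;  out {3}∪{0}={0,3}
  n16('aadb'): parent n15 fail=3; on 'b' 3→0 → fail=20;  out ∅∪∅=∅
  n19('aaaa'): parent n18 fail=14; on 'a' 14 → fail=18;  out {6}∪∅={6}
  n7('dabda'): parent n6 fail=21; on 'a' 21 → fail=22;  out {1}∪{7}={1,7}
  n17('aadbb'): parent n16 fail=20; on 'b' 20→0 → fail=20;  out {4}∪∅={4}

Scan:
pos 0 'c': at 10
pos 1 'c': at 11  ** P5@[0:1]
pos 2 'a': at 12
pos 3 'c': at 13  ** P0@[2:3],P3@[0:3]
pos 4 'a': at 1 (via fail)
pos 5 'c': at 2  ** P0@[4:5]
pos 6 'a': at 1 (via fail)
pos 7 'c': at 2  ** P0@[6:7]
pos 8 'a': at 1 (via fail)
pos 9 'a': at 14
pos 10 'a': at 18
pos 11 'a': at 19  ** P6@[8:11]
pos 12 'c': at 2 (via fail)  ** P0@[11:12]
pos 13 'b': at 20 (via fail)
pos 14 'd': at 21
pos 15 'a': at 22  ** P7@[13:15]
pos 16 'a': at 14 (via fail)
pos 17 'c': at 2 (via fail)  ** P0@[16:17]
pos 18 'c': at 11 (via fail)  ** P5@[17:18]
pos 19 'c': at 11 (via fail)  ** P5@[18:19]
pos 20 'a': at 12
pos 21 'c': at 13  ** P0@[20:21],P3@[18:21]
pos 22 'a': at 1 (via fail)
pos 23 'c': at 2  ** P0@[22:23]
pos 24 'c': at 11 (via fail)  ** P5@[23:24]
pos 25 'c': at 11 (via fail)  ** P5@[24:25]
pos 26 'a': at 12
pos 27 'c': at 13  ** P0@[26:27],P3@[24:27]
pos 28 'c': at 11 (via fail)  ** P5@[27:28]
pos 29 'c': at 11 (via fail)  ** P5@[28:29]
pos 30 'a': at 12

All matches (sorted): [[1,5],[3,0],[3,3],[5,0],[7,0],[11,6],[12,0],[15,7],[17,0],[18,5],[19,5],[21,0],[21,3],[23,0],[24,5],[25,5],[27,0],[27,3],[28,5],[29,5]]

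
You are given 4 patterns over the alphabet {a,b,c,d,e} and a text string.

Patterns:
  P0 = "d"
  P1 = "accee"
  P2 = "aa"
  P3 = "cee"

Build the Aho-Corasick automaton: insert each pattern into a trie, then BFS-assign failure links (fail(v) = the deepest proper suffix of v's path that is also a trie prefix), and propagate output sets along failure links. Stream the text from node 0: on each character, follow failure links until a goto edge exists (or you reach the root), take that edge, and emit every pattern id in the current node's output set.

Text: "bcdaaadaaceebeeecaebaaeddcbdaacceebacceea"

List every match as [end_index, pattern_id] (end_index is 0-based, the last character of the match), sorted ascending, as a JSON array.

Construct AC machine:
Trie (insert patterns):
  n0 'ε': a→2 c→8 d→1
  n1 'd': ·  ←P0
  n2 'a': a→7 c→3
  n3 'ac': c→4
  n4 'acc': e→5
  n5 'acce': e→6
  n6 'accee': ·  ←P1
  n7 'aa': ·  ←P2
  n8 'c': e→9
  n9 'ce': e→10
  n10 'cee': ·  ←P3

Failure links (BFS by depth):
  fail(1) 'd': from fail(0)=0 chase 'd': 0 ⇒ 0;  out={0}∪out(0)={0}
  fail(2) 'a': from fail(0)=0 chase 'a': 0 ⇒ 0;  out=∅∪out(0)=∅
  fail(8) 'c': from fail(0)=0 chase 'c': 0 ⇒ 0;  out=∅∪out(0)=∅
  fail(3) 'ac': from fail(2)=0 chase 'c': 0 ⇒ 8;  out=∅∪out(8)=∅
  fail(7) 'aa': from fail(2)=0 chase 'a': 0 ⇒ 2;  out={2}∪out(2)={2}
  fail(9) 'ce': from fail(8)=0 chase 'e': 0 ⇒ 0;  out=∅∪out(0)=∅
  fail(4) 'acc': from fail(3)=8 chase 'c': 8→0 ⇒ 8;  out=∅∪out(8)=∅
  fail(10) 'cee': from fail(9)=0 chase 'e': 0 ⇒ 0;  out={3}∪out(0)={3}
  fail(5) 'acce': from fail(4)=8 chase 'e': 8 ⇒ 9;  out=∅∪out(9)=∅
  fail(6) 'accee': from fail(5)=9 chase 'e': 9 ⇒ 10;  out={1}∪out(10)={1,3}

Text stream:
[0] read 'b'  n0⇒n0
[1] read 'c'  n0⇒n8
[2] read 'd'  n8⇒n1 ·f  emit P0@[2:2]
[3] read 'a'  n1⇒n2 ·f
[4] read 'a'  n2⇒n7  emit P2@[3:4]
[5] read 'a'  n7⇒n7 ·f  emit P2@[4:5]
[6] read 'd'  n7⇒n1 ·f  emit P0@[6:6]
[7] read 'a'  n1⇒n2 ·f
[8] read 'a'  n2⇒n7  emit P2@[7:8]
[9] read 'c'  n7⇒n3 ·f
[10] read 'e'  n3⇒n9 ·f
[11] read 'e'  n9⇒n10  emit P3@[9:11]
[12] read 'b'  n10⇒n0 ·f
[13] read 'e'  n0⇒n0
[14] read 'e'  n0⇒n0
[15] read 'e'  n0⇒n0
[16] read 'c'  n0⇒n8
[17] read 'a'  n8⇒n2 ·f
[18] read 'e'  n2⇒n0 ·f
[19] read 'b'  n0⇒n0
[20] read 'a'  n0⇒n2
[21] read 'a'  n2⇒n7  emit P2@[20:21]
[22] read 'e'  n7⇒n0 ·f
[23] read 'd'  n0⇒n1  emit P0@[23:23]
[24] read 'd'  n1⇒n1 ·f  emit P0@[24:24]
[25] read 'c'  n1⇒n8 ·f
[26] read 'b'  n8⇒n0 ·f
[27] read 'd'  n0⇒n1  emit P0@[27:27]
[28] read 'a'  n1⇒n2 ·f
[29] read 'a'  n2⇒n7  emit P2@[28:29]
[30] read 'c'  n7⇒n3 ·f
[31] read 'c'  n3⇒n4
[32] read 'e'  n4⇒n5
[33] read 'e'  n5⇒n6  emit P1@[29:33],P3@[31:33]
[34] read 'b'  n6⇒n0 ·f
[35] read 'a'  n0⇒n2
[36] read 'c'  n2⇒n3
[37] read 'c'  n3⇒n4
[38] read 'e'  n4⇒n5
[39] read 'e'  n5⇒n6  emit P1@[35:39],P3@[37:39]
[40] read 'a'  n6⇒n2 ·f

Result: [[2,0],[4,2],[5,2],[6,0],[8,2],[11,3],[21,2],[23,0],[24,0],[27,0],[29,2],[33,1],[33,3],[39,1],[39,3]]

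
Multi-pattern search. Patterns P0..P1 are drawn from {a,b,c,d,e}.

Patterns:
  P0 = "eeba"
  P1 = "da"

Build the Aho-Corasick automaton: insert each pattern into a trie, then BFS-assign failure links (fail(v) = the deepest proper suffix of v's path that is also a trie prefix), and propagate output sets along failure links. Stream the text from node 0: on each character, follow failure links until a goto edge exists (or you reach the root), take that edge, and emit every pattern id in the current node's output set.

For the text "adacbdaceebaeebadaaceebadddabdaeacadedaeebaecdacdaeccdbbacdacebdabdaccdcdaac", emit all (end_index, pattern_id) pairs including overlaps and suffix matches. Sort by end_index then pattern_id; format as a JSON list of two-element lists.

Build automaton:
Trie nodes:
  0='ε' goto d→5 e→1
  1='e' goto e→2
  2='ee' goto b→3
  3='eeb' goto a→4
  4='eeba' goto ·  ←P0
  5='d' goto a→6
  6='da' goto ·  ←P1

BFS fail/out derivation:
  fail(1) 'e': from fail(0)=0 chase 'e': 0 ⇒ 0;  out=∅∪out(0)=∅
  fail(5) 'd': from fail(0)=0 chase 'd': 0 ⇒ 0;  out=∅∪out(0)=∅
  fail(2) 'ee': from fail(1)=0 chase 'e': 0 ⇒ 1;  out=∅∪out(1)=∅
  fail(6) 'da': from fail(5)=0 chase 'a': 0 ⇒ 0;  out={1}∪out(0)={1}
  fail(3) 'eeb': from fail(2)=1 chase 'b': 1→0 ⇒ 0;  out=∅∪out(0)=∅
  fail(4) 'eeba': from fail(3)=0 chase 'a': 0 ⇒ 0;  out={0}∪out(0)={0}

Scan:
i=0 'a': node 0→0
i=1 'd': node 0→5
i=2 'a': node 5→6  emit P1@[1:2]
i=3 'c': node 6→0 (via fail)
i=4 'b': node 0→0
i=5 'd': node 0→5
i=6 'a': node 5→6  emit P1@[5:6]
i=7 'c': node 6→0 (via fail)
i=8 'e': node 0→1
i=9 'e': node 1→2
i=10 'b': node 2→3
i=11 'a': node 3→4  emit P0@[8:11]
i=12 'e': node 4→1 (via fail)
i=13 'e': node 1→2
i=14 'b': node 2→3
i=15 'a': node 3→4  emit P0@[12:15]
i=16 'd': node 4→5 (via fail)
i=17 'a': node 5→6  emit P1@[16:17]
i=18 'a': node 6→0 (via fail)
i=19 'c': node 0→0
i=20 'e': node 0→1
i=21 'e': node 1→2
i=22 'b': node 2→3
i=23 'a': node 3→4  emit P0@[20:23]
i=24 'd': node 4→5 (via fail)
i=25 'd': node 5→5 (via fail)
i=26 'd': node 5→5 (via fail)
i=27 'a': node 5→6  emit P1@[26:27]
i=28 'b': node 6→0 (via fail)
i=29 'd': node 0→5
i=30 'a': node 5→6  emit P1@[29:30]
i=31 'e': node 6→1 (via fail)
i=32 'a': node 1→0 (via fail)
i=33 'c': node 0→0
i=34 'a': node 0→0
i=35 'd': node 0→5
i=36 'e': node 5→1 (via fail)
i=37 'd': node 1→5 (via fail)
i=38 'a': node 5→6  emit P1@[37:38]
i=39 'e': node 6→1 (via fail)
i=40 'e': node 1→2
i=41 'b': node 2→3
i=42 'a': node 3→4  emit P0@[39:42]
i=43 'e': node 4→1 (via fail)
i=44 'c': node 1→0 (via fail)
i=45 'd': node 0→5
i=46 'a': node 5→6  emit P1@[45:46]
i=47 'c': node 6→0 (via fail)
i=48 'd': node 0→5
i=49 'a': node 5→6  emit P1@[48:49]
i=50 'e': node 6→1 (via fail)
i=51 'c': node 1→0 (via fail)
i=52 'c': node 0→0
i=53 'd': node 0→5
i=54 'b': node 5→0 (via fail)
i=55 'b': node 0→0
i=56 'a': node 0→0
i=57 'c': node 0→0
i=58 'd': node 0→5
i=59 'a': node 5→6  emit P1@[58:59]
i=60 'c': node 6→0 (via fail)
i=61 'e': node 0→1
i=62 'b': node 1→0 (via fail)
i=63 'd': node 0→5
i=64 'a': node 5→6  emit P1@[63:64]
i=65 'b': node 6→0 (via fail)
i=66 'd': node 0→5
i=67 'a': node 5→6  emit P1@[66:67]
i=68 'c': node 6→0 (via fail)
i=69 'c': node 0→0
i=70 'd': node 0→5
i=71 'c': node 5→0 (via fail)
i=72 'd': node 0→5
i=73 'a': node 5→6  emit P1@[72:73]
i=74 'a': node 6→0 (via fail)
i=75 'c': node 0→0

Result: [[2,1],[6,1],[11,0],[15,0],[17,1],[23,0],[27,1],[30,1],[38,1],[42,0],[46,1],[49,1],[59,1],[64,1],[67,1],[73,1]]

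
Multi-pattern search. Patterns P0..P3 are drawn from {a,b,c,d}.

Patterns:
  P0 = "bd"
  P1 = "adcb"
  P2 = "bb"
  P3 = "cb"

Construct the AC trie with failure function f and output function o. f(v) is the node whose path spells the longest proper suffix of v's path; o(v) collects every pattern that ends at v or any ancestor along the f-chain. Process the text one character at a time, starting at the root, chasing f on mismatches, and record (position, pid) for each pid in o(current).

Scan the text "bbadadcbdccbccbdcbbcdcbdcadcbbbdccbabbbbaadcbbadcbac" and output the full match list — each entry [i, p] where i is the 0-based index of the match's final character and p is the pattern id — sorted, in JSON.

Build automaton:
Trie nodes:
  n0 'ε': a→3 b→1 c→8
  n1 'b': b→7 d→2
  n2 'bd': ·  [P0 ends]
  n3 'a': d→4
  n4 'ad': c→5
  n5 'adc': b→6
  n6 'adcb': ·  [P1 ends]
  n7 'bb': ·  [P2 ends]
  n8 'c': b→9
  n9 'cb': ·  [P3 ends]

BFS fail/out derivation:
  n1('b'): parent n0 fail=0; on 'b' 0 → fail=0;  out ∅∪∅=∅
  n3('a'): parent n0 fail=0; on 'a' 0 → fail=0;  out ∅∪∅=∅
  n8('c'): parent n0 fail=0; on 'c' 0 → fail=0;  out ∅∪∅=∅
  n2('bd'): parent n1 fail=0; on 'd' 0 → fail=0;  out {0}∪∅={0}
  n4('ad'): parent n3 fail=0; on 'd' 0 → fail=0;  out ∅∪∅=∅
  n7('bb'): parent n1 fail=0; on 'b' 0 → fail=1;  out {2}∪∅={2}
  n9('cb'): parent n8 fail=0; on 'b' 0 → fail=1;  out {3}∪∅={3}
  n5('adc'): parent n4 fail=0; on 'c' 0 → fail=8;  out ∅∪∅=∅
  n6('adcb'): parent n5 fail=8; on 'b' 8 → fail=9;  out {1}∪{3}={1,3}

Text stream:
[0] read 'b'  n0⇒n1
[1] read 'b'  n1⇒n7  → match P2@[0:1]
[2] read 'a'  n7⇒n3 ·f
[3] read 'd'  n3⇒n4
[4] read 'a'  n4⇒n3 ·f
[5] read 'd'  n3⇒n4
[6] read 'c'  n4⇒n5
[7] read 'b'  n5⇒n6  → match P1@[4:7],P3@[6:7]
[8] read 'd'  n6⇒n2 ·f  → match P0@[7:8]
[9] read 'c'  n2⇒n8 ·f
[10] read 'c'  n8⇒n8 ·f
[11] read 'b'  n8⇒n9  → match P3@[10:11]
[12] read 'c'  n9⇒n8 ·f
[13] read 'c'  n8⇒n8 ·f
[14] read 'b'  n8⇒n9  → match P3@[13:14]
[15] read 'd'  n9⇒n2 ·f  → match P0@[14:15]
[16] read 'c'  n2⇒n8 ·f
[17] read 'b'  n8⇒n9  → match P3@[16:17]
[18] read 'b'  n9⇒n7 ·f  → match P2@[17:18]
[19] read 'c'  n7⇒n8 ·f
[20] read 'd'  n8⇒n0 ·f
[21] read 'c'  n0⇒n8
[22] read 'b'  n8⇒n9  → match P3@[21:22]
[23] read 'd'  n9⇒n2 ·f  → match P0@[22:23]
[24] read 'c'  n2⇒n8 ·f
[25] read 'a'  n8⇒n3 ·f
[26] read 'd'  n3⇒n4
[27] read 'c'  n4⇒n5
[28] read 'b'  n5⇒n6  → match P1@[25:28],P3@[27:28]
[29] read 'b'  n6⇒n7 ·f  → match P2@[28:29]
[30] read 'b'  n7⇒n7 ·f  → match P2@[29:30]
[31] read 'd'  n7⇒n2 ·f  → match P0@[30:31]
[32] read 'c'  n2⇒n8 ·f
[33] read 'c'  n8⇒n8 ·f
[34] read 'b'  n8⇒n9  → match P3@[33:34]
[35] read 'a'  n9⇒n3 ·f
[36] read 'b'  n3⇒n1 ·f
[37] read 'b'  n1⇒n7  → match P2@[36:37]
[38] read 'b'  n7⇒n7 ·f  → match P2@[37:38]
[39] read 'b'  n7⇒n7 ·f  → match P2@[38:39]
[40] read 'a'  n7⇒n3 ·f
[41] read 'a'  n3⇒n3 ·f
[42] read 'd'  n3⇒n4
[43] read 'c'  n4⇒n5
[44] read 'b'  n5⇒n6  → match P1@[41:44],P3@[43:44]
[45] read 'b'  n6⇒n7 ·f  → match P2@[44:45]
[46] read 'a'  n7⇒n3 ·f
[47] read 'd'  n3⇒n4
[48] read 'c'  n4⇒n5
[49] read 'b'  n5⇒n6  → match P1@[46:49],P3@[48:49]
[50] read 'a'  n6⇒n3 ·f
[51] read 'c'  n3⇒n8 ·f

All matches (sorted): [[1,2],[7,1],[7,3],[8,0],[11,3],[14,3],[15,0],[17,3],[18,2],[22,3],[23,0],[28,1],[28,3],[29,2],[30,2],[31,0],[34,3],[37,2],[38,2],[39,2],[44,1],[44,3],[45,2],[49,1],[49,3]]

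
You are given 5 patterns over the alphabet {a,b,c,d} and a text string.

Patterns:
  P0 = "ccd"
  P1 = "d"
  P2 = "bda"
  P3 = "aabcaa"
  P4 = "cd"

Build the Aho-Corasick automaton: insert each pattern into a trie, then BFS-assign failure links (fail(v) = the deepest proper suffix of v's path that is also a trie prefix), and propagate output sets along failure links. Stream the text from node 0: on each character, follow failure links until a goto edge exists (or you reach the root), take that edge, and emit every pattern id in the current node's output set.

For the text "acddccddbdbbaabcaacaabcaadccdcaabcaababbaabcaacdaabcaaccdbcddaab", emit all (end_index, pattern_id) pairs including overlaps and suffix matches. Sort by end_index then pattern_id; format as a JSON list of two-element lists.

Construct AC machine:
Trie nodes:
  0='ε' goto a→8 b→5 c→1 d→4
  1='c' goto c→2 d→14
  2='cc' goto d→3
  3='ccd' goto ·  ←P0
  4='d' goto ·  ←P1
  5='b' goto d→6
  6='bd' goto a→7
  7='bda' goto ·  ←P2
  8='a' goto a→9
  9='aa' goto b→10
  10='aab' goto c→11
  11='aabc' goto a→12
  12='aabca' goto a→13
  13='aabcaa' goto ·  ←P3
  14='cd' goto ·  ←P4

BFS fail/out derivation:
  fail(1) 'c': from fail(0)=0 chase 'c': 0 ⇒ 0;  out=∅∪out(0)=∅
  fail(4) 'd': from fail(0)=0 chase 'd': 0 ⇒ 0;  out={1}∪out(0)={1}
  fail(5) 'b': from fail(0)=0 chase 'b': 0 ⇒ 0;  out=∅∪out(0)=∅
  fail(8) 'a': from fail(0)=0 chase 'a': 0 ⇒ 0;  out=∅∪out(0)=∅
  fail(2) 'cc': from fail(1)=0 chase 'c': 0 ⇒ 1;  out=∅∪out(1)=∅
  fail(6) 'bd': from fail(5)=0 chase 'd': 0 ⇒ 4;  out=∅∪out(4)={1}
  fail(9) 'aa': from fail(8)=0 chase 'a': 0 ⇒ 8;  out=∅∪out(8)=∅
  fail(14) 'cd': from fail(1)=0 chase 'd': 0 ⇒ 4;  out={4}∪out(4)={1,4}
  fail(3) 'ccd': from fail(2)=1 chase 'd': 1 ⇒ 14;  out={0}∪out(14)={0,1,4}
  fail(7) 'bda': from fail(6)=4 chase 'a': 4→0 ⇒ 8;  out={2}∪out(8)={2}
  fail(10) 'aab': from fail(9)=8 chase 'b': 8→0 ⇒ 5;  out=∅∪out(5)=∅
  fail(11) 'aabc': from fail(10)=5 chase 'c': 5→0 ⇒ 1;  out=∅∪out(1)=∅
  fail(12) 'aabca': from fail(11)=1 chase 'a': 1→0 ⇒ 8;  out=∅∪out(8)=∅
  fail(13) 'aabcaa': from fail(12)=8 chase 'a': 8 ⇒ 9;  out={3}∪out(9)={3}

Run:
pos 0 'a': at 8
pos 1 'c': at 1 (fail-walked)
pos 2 'd': at 14  → match P1@[2:2],P4@[1:2]
pos 3 'd': at 4 (fail-walked)  → match P1@[3:3]
pos 4 'c': at 1 (fail-walked)
pos 5 'c': at 2
pos 6 'd': at 3  → match P0@[4:6],P1@[6:6],P4@[5:6]
pos 7 'd': at 4 (fail-walked)  → match P1@[7:7]
pos 8 'b': at 5 (fail-walked)
pos 9 'd': at 6  → match P1@[9:9]
pos 10 'b': at 5 (fail-walked)
pos 11 'b': at 5 (fail-walked)
pos 12 'a': at 8 (fail-walked)
pos 13 'a': at 9
pos 14 'b': at 10
pos 15 'c': at 11
pos 16 'a': at 12
pos 17 'a': at 13  → match P3@[12:17]
pos 18 'c': at 1 (fail-walked)
pos 19 'a': at 8 (fail-walked)
pos 20 'a': at 9
pos 21 'b': at 10
pos 22 'c': at 11
pos 23 'a': at 12
pos 24 'a': at 13  → match P3@[19:24]
pos 25 'd': at 4 (fail-walked)  → match P1@[25:25]
pos 26 'c': at 1 (fail-walked)
pos 27 'c': at 2
pos 28 'd': at 3  → match P0@[26:28],P1@[28:28],P4@[27:28]
pos 29 'c': at 1 (fail-walked)
pos 30 'a': at 8 (fail-walked)
pos 31 'a': at 9
pos 32 'b': at 10
pos 33 'c': at 11
pos 34 'a': at 12
pos 35 'a': at 13  → match P3@[30:35]
pos 36 'b': at 10 (fail-walked)
pos 37 'a': at 8 (fail-walked)
pos 38 'b': at 5 (fail-walked)
pos 39 'b': at 5 (fail-walked)
pos 40 'a': at 8 (fail-walked)
pos 41 'a': at 9
pos 42 'b': at 10
pos 43 'c': at 11
pos 44 'a': at 12
pos 45 'a': at 13  → match P3@[40:45]
pos 46 'c': at 1 (fail-walked)
pos 47 'd': at 14  → match P1@[47:47],P4@[46:47]
pos 48 'a': at 8 (fail-walked)
pos 49 'a': at 9
pos 50 'b': at 10
pos 51 'c': at 11
pos 52 'a': at 12
pos 53 'a': at 13  → match P3@[48:53]
pos 54 'c': at 1 (fail-walked)
pos 55 'c': at 2
pos 56 'd': at 3  → match P0@[54:56],P1@[56:56],P4@[55:56]
pos 57 'b': at 5 (fail-walked)
pos 58 'c': at 1 (fail-walked)
pos 59 'd': at 14  → match P1@[59:59],P4@[58:59]
pos 60 'd': at 4 (fail-walked)  → match P1@[60:60]
pos 61 'a': at 8 (fail-walked)
pos 62 'a': at 9
pos 63 'b': at 10

Result: [[2,1],[2,4],[3,1],[6,0],[6,1],[6,4],[7,1],[9,1],[17,3],[24,3],[25,1],[28,0],[28,1],[28,4],[35,3],[45,3],[47,1],[47,4],[53,3],[56,0],[56,1],[56,4],[59,1],[59,4],[60,1]]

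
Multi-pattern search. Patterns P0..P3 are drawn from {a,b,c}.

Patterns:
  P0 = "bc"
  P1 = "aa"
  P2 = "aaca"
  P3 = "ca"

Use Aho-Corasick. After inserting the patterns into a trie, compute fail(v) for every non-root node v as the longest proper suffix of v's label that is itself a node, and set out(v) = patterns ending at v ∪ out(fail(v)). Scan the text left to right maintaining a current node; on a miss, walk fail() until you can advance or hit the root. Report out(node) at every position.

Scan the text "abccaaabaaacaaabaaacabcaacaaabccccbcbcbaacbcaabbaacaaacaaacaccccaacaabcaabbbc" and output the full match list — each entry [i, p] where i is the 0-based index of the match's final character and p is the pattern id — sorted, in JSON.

Construct AC machine:
Trie (insert patterns):
  n0 'ε': a→3 b→1 c→7
  n1 'b': c→2
  n2 'bc': ·  ←P0
  n3 'a': a→4
  n4 'aa': c→5  ←P1
  n5 'aac': a→6
  n6 'aaca': ·  ←P2
  n7 'c': a→8
  n8 'ca': ·  ←P3

BFS fail/out derivation:
  n1('b'): parent n0 fail=0; on 'b' 0 → fail=0;  out ∅∪∅=∅
  n3('a'): parent n0 fail=0; on 'a' 0 → fail=0;  out ∅∪∅=∅
  n7('c'): parent n0 fail=0; on 'c' 0 → fail=0;  out ∅∪∅=∅
  n2('bc'): parent n1 fail=0; on 'c' 0 → fail=7;  out {0}∪∅={0}
  n4('aa'): parent n3 fail=0; on 'a' 0 → fail=3;  out {1}∪∅={1}
  n8('ca'): parent n7 fail=0; on 'a' 0 → fail=3;  out {3}∪∅={3}
  n5('aac'): parent n4 fail=3; on 'c' 3→0 → fail=7;  out ∅∪∅=∅
  n6('aaca'): parent n5 fail=7; on 'a' 7 → fail=8;  out {2}∪{3}={2,3}

Text stream:
pos 0 'a': at 3
pos 1 'b': at 1 ·f
pos 2 'c': at 2  emit P0@[1:2]
pos 3 'c': at 7 ·f
pos 4 'a': at 8  emit P3@[3:4]
pos 5 'a': at 4 ·f  emit P1@[4:5]
pos 6 'a': at 4 ·f  emit P1@[5:6]
pos 7 'b': at 1 ·f
pos 8 'a': at 3 ·f
pos 9 'a': at 4  emit P1@[8:9]
pos 10 'a': at 4 ·f  emit P1@[9:10]
pos 11 'c': at 5
pos 12 'a': at 6  emit P2@[9:12],P3@[11:12]
pos 13 'a': at 4 ·f  emit P1@[12:13]
pos 14 'a': at 4 ·f  emit P1@[13:14]
pos 15 'b': at 1 ·f
pos 16 'a': at 3 ·f
pos 17 'a': at 4  emit P1@[16:17]
pos 18 'a': at 4 ·f  emit P1@[17:18]
pos 19 'c': at 5
pos 20 'a': at 6  emit P2@[17:20],P3@[19:20]
pos 21 'b': at 1 ·f
pos 22 'c': at 2  emit P0@[21:22]
pos 23 'a': at 8 ·f  emit P3@[22:23]
pos 24 'a': at 4 ·f  emit P1@[23:24]
pos 25 'c': at 5
pos 26 'a': at 6  emit P2@[23:26],P3@[25:26]
pos 27 'a': at 4 ·f  emit P1@[26:27]
pos 28 'a': at 4 ·f  emit P1@[27:28]
pos 29 'b': at 1 ·f
pos 30 'c': at 2  emit P0@[29:30]
pos 31 'c': at 7 ·f
pos 32 'c': at 7 ·f
pos 33 'c': at 7 ·f
pos 34 'b': at 1 ·f
pos 35 'c': at 2  emit P0@[34:35]
pos 36 'b': at 1 ·f
pos 37 'c': at 2  emit P0@[36:37]
pos 38 'b': at 1 ·f
pos 39 'a': at 3 ·f
pos 40 'a': at 4  emit P1@[39:40]
pos 41 'c': at 5
pos 42 'b': at 1 ·f
pos 43 'c': at 2  emit P0@[42:43]
pos 44 'a': at 8 ·f  emit P3@[43:44]
pos 45 'a': at 4 ·f  emit P1@[44:45]
pos 46 'b': at 1 ·f
pos 47 'b': at 1 ·f
pos 48 'a': at 3 ·f
pos 49 'a': at 4  emit P1@[48:49]
pos 50 'c': at 5
pos 51 'a': at 6  emit P2@[48:51],P3@[50:51]
pos 52 'a': at 4 ·f  emit P1@[51:52]
pos 53 'a': at 4 ·f  emit P1@[52:53]
pos 54 'c': at 5
pos 55 'a': at 6  emit P2@[52:55],P3@[54:55]
pos 56 'a': at 4 ·f  emit P1@[55:56]
pos 57 'a': at 4 ·f  emit P1@[56:57]
pos 58 'c': at 5
pos 59 'a': at 6  emit P2@[56:59],P3@[58:59]
pos 60 'c': at 7 ·f
pos 61 'c': at 7 ·f
pos 62 'c': at 7 ·f
pos 63 'c': at 7 ·f
pos 64 'a': at 8  emit P3@[63:64]
pos 65 'a': at 4 ·f  emit P1@[64:65]
pos 66 'c': at 5
pos 67 'a': at 6  emit P2@[64:67],P3@[66:67]
pos 68 'a': at 4 ·f  emit P1@[67:68]
pos 69 'b': at 1 ·f
pos 70 'c': at 2  emit P0@[69:70]
pos 71 'a': at 8 ·f  emit P3@[70:71]
pos 72 'a': at 4 ·f  emit P1@[71:72]
pos 73 'b': at 1 ·f
pos 74 'b': at 1 ·f
pos 75 'b': at 1 ·f
pos 76 'c': at 2  emit P0@[75:76]

Matches: [[2,0],[4,3],[5,1],[6,1],[9,1],[10,1],[12,2],[12,3],[13,1],[14,1],[17,1],[18,1],[20,2],[20,3],[22,0],[23,3],[24,1],[26,2],[26,3],[27,1],[28,1],[30,0],[35,0],[37,0],[40,1],[43,0],[44,3],[45,1],[49,1],[51,2],[51,3],[52,1],[53,1],[55,2],[55,3],[56,1],[57,1],[59,2],[59,3],[64,3],[65,1],[67,2],[67,3],[68,1],[70,0],[71,3],[72,1],[76,0]]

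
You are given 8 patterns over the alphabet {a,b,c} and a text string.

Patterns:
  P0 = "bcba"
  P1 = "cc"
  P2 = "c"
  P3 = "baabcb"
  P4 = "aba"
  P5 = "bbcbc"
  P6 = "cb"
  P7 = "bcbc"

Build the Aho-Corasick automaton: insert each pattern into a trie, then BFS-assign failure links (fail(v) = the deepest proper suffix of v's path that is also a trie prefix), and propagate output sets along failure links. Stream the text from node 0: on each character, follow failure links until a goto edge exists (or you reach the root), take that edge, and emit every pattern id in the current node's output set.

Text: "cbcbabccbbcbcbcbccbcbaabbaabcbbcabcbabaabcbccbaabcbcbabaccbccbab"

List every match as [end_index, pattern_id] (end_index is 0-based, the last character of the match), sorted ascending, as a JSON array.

Build automaton:
Trie nodes:
  0='ε' goto a→12 b→1 c→5
  1='b' goto a→7 b→15 c→2
  2='bc' goto b→3
  3='bcb' goto a→4 c→20
  4='bcba' goto ·  ←P0
  5='c' goto b→19 c→6  ←P2
  6='cc' goto ·  ←P1
  7='ba' goto a→8
  8='baa' goto b→9
  9='baab' goto c→10
  10='baabc' goto b→11
  11='baabcb' goto ·  ←P3
  12='a' goto b→13
  13='ab' goto a→14
  14='aba' goto ·  ←P4
  15='bb' goto c→16
  16='bbc' goto b→17
  17='bbcb' goto c→18
  18='bbcbc' goto ·  ←P5
  19='cb' goto ·  ←P6
  20='bcbc' goto ·  ←P7

BFS fail/out derivation:
  n1('b'): parent n0 fail=0; on 'b' 0 → fail=0;  out ∅∪∅=∅
  n5('c'): parent n0 fail=0; on 'c' 0 → fail=0;  out {2}∪∅={2}
  n12('a'): parent n0 fail=0; on 'a' 0 → fail=0;  out ∅∪∅=∅
  n2('bc'): parent n1 fail=0; on 'c' 0 → fail=5;  out ∅∪{2}={2}
  n6('cc'): parent n5 fail=0; on 'c' 0 → fail=5;  out {1}∪{2}={1,2}
  n7('ba'): parent n1 fail=0; on 'a' 0 → fail=12;  out ∅∪∅=∅
  n13('ab'): parent n12 fail=0; on 'b' 0 → fail=1;  out ∅∪∅=∅
  n15('bb'): parent n1 fail=0; on 'b' 0 → fail=1;  out ∅∪∅=∅
  n19('cb'): parent n5 fail=0; on 'b' 0 → fail=1;  out {6}∪∅={6}
  n3('bcb'): parent n2 fail=5; on 'b' 5 → fail=19;  out ∅∪{6}={6}
  n8('baa'): parent n7 fail=12; on 'a' 12→0 → fail=12;  out ∅∪∅=∅
  n14('aba'): parent n13 fail=1; on 'a' 1 → fail=7;  out {4}∪∅={4}
  n16('bbc'): parent n15 fail=1; on 'c' 1 → fail=2;  out ∅∪{2}={2}
  n4('bcba'): parent n3 fail=19; on 'a' 19→1 → fail=7;  out {0}∪∅={0}
  n9('baab'): parent n8 fail=12; on 'b' 12 → fail=13;  out ∅∪∅=∅
  n17('bbcb'): parent n16 fail=2; on 'b' 2 → fail=3;  out ∅∪{6}={6}
  n20('bcbc'): parent n3 fail=19; on 'c' 19→1 → fail=2;  out {7}∪{2}={2,7}
  n10('baabc'): parent n9 fail=13; on 'c' 13→1 → fail=2;  out ∅∪{2}={2}
  n18('bbcbc'): parent n17 fail=3; on 'c' 3 → fail=20;  out {5}∪{2,7}={2,5,7}
  n11('baabcb'): parent n10 fail=2; on 'b' 2 → fail=3;  out {3}∪{6}={3,6}

Text stream:
[0] read 'c'  n0⇒n5  → match P2@[0:0]
[1] read 'b'  n5⇒n19  → match P6@[0:1]
[2] read 'c'  n19⇒n2 (via fail)  → match P2@[2:2]
[3] read 'b'  n2⇒n3  → match P6@[2:3]
[4] read 'a'  n3⇒n4  → match P0@[1:4]
[5] read 'b'  n4⇒n13 (via fail)
[6] read 'c'  n13⇒n2 (via fail)  → match P2@[6:6]
[7] read 'c'  n2⇒n6 (via fail)  → match P1@[6:7],P2@[7:7]
[8] read 'b'  n6⇒n19 (via fail)  → match P6@[7:8]
[9] read 'b'  n19⇒n15 (via fail)
[10] read 'c'  n15⇒n16  → match P2@[10:10]
[11] read 'b'  n16⇒n17  → match P6@[10:11]
[12] read 'c'  n17⇒n18  → match P2@[12:12],P5@[8:12],P7@[9:12]
[13] read 'b'  n18⇒n3 (via fail)  → match P6@[12:13]
[14] read 'c'  n3⇒n20  → match P2@[14:14],P7@[11:14]
[15] read 'b'  n20⇒n3 (via fail)  → match P6@[14:15]
[16] read 'c'  n3⇒n20  → match P2@[16:16],P7@[13:16]
[17] read 'c'  n20⇒n6 (via fail)  → match P1@[16:17],P2@[17:17]
[18] read 'b'  n6⇒n19 (via fail)  → match P6@[17:18]
[19] read 'c'  n19⇒n2 (via fail)  → match P2@[19:19]
[20] read 'b'  n2⇒n3  → match P6@[19:20]
[21] read 'a'  n3⇒n4  → match P0@[18:21]
[22] read 'a'  n4⇒n8 (via fail)
[23] read 'b'  n8⇒n9
[24] read 'b'  n9⇒n15 (via fail)
[25] read 'a'  n15⇒n7 (via fail)
[26] read 'a'  n7⇒n8
[27] read 'b'  n8⇒n9
[28] read 'c'  n9⇒n10  → match P2@[28:28]
[29] read 'b'  n10⇒n11  → match P3@[24:29],P6@[28:29]
[30] read 'b'  n11⇒n15 (via fail)
[31] read 'c'  n15⇒n16  → match P2@[31:31]
[32] read 'a'  n16⇒n12 (via fail)
[33] read 'b'  n12⇒n13
[34] read 'c'  n13⇒n2 (via fail)  → match P2@[34:34]
[35] read 'b'  n2⇒n3  → match P6@[34:35]
[36] read 'a'  n3⇒n4  → match P0@[33:36]
[37] read 'b'  n4⇒n13 (via fail)
[38] read 'a'  n13⇒n14  → match P4@[36:38]
[39] read 'a'  n14⇒n8 (via fail)
[40] read 'b'  n8⇒n9
[41] read 'c'  n9⇒n10  → match P2@[41:41]
[42] read 'b'  n10⇒n11  → match P3@[37:42],P6@[41:42]
[43] read 'c'  n11⇒n20 (via fail)  → match P2@[43:43],P7@[40:43]
[44] read 'c'  n20⇒n6 (via fail)  → match P1@[43:44],P2@[44:44]
[45] read 'b'  n6⇒n19 (via fail)  → match P6@[44:45]
[46] read 'a'  n19⇒n7 (via fail)
[47] read 'a'  n7⇒n8
[48] read 'b'  n8⇒n9
[49] read 'c'  n9⇒n10  → match P2@[49:49]
[50] read 'b'  n10⇒n11  → match P3@[45:50],P6@[49:50]
[51] read 'c'  n11⇒n20 (via fail)  → match P2@[51:51],P7@[48:51]
[52] read 'b'  n20⇒n3 (via fail)  → match P6@[51:52]
[53] read 'a'  n3⇒n4  → match P0@[50:53]
[54] read 'b'  n4⇒n13 (via fail)
[55] read 'a'  n13⇒n14  → match P4@[53:55]
[56] read 'c'  n14⇒n5 (via fail)  → match P2@[56:56]
[57] read 'c'  n5⇒n6  → match P1@[56:57],P2@[57:57]
[58] read 'b'  n6⇒n19 (via fail)  → match P6@[57:58]
[59] read 'c'  n19⇒n2 (via fail)  → match P2@[59:59]
[60] read 'c'  n2⇒n6 (via fail)  → match P1@[59:60],P2@[60:60]
[61] read 'b'  n6⇒n19 (via fail)  → match P6@[60:61]
[62] read 'a'  n19⇒n7 (via fail)
[63] read 'b'  n7⇒n13 (via fail)

Result: [[0,2],[1,6],[2,2],[3,6],[4,0],[6,2],[7,1],[7,2],[8,6],[10,2],[11,6],[12,2],[12,5],[12,7],[13,6],[14,2],[14,7],[15,6],[16,2],[16,7],[17,1],[17,2],[18,6],[19,2],[20,6],[21,0],[28,2],[29,3],[29,6],[31,2],[34,2],[35,6],[36,0],[38,4],[41,2],[42,3],[42,6],[43,2],[43,7],[44,1],[44,2],[45,6],[49,2],[50,3],[50,6],[51,2],[51,7],[52,6],[53,0],[55,4],[56,2],[57,1],[57,2],[58,6],[59,2],[60,1],[60,2],[61,6]]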